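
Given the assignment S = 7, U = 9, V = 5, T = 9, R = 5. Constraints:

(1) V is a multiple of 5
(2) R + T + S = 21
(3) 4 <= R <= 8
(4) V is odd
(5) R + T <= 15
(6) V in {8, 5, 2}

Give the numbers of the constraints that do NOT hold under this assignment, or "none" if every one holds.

The assignment satisfies every constraint.

(1) 5 / 5 = 1, so 5 divides 5 — satisfied.
(2) R + T + S = 5 + 9 + 7 = 21 — satisfied.
(3) R = 5 lies in [4, 8] — satisfied.
(4) V = 5 is odd — satisfied.
(5) R + T = 5 + 9 = 14; 14 ≤ 15 — satisfied.
(6) V = 5 is in {8, 5, 2} — satisfied.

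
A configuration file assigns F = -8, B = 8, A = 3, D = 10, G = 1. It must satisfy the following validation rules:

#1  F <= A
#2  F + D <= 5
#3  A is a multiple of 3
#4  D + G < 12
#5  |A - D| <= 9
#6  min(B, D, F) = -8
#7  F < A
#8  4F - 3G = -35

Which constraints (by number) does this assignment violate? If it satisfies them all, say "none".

#1 F = -8, A = 3; -8 ≤ 3 — holds.
#2 F + D = -8 + 10 = 2; 2 ≤ 5 — holds.
#3 3 / 3 = 1, so 3 divides 3 — holds.
#4 D + G = 10 + 1 = 11; 11 < 12 — holds.
#5 |3 - 10| = 7; 7 ≤ 9 — holds.
#6 min(8, 10, -8) = -8 — holds.
#7 F = -8, A = 3; -8 < 3 — holds.
#8 4F - 3G = 4(-8) - 3(1) = -35 — holds.

Yes — all constraints hold.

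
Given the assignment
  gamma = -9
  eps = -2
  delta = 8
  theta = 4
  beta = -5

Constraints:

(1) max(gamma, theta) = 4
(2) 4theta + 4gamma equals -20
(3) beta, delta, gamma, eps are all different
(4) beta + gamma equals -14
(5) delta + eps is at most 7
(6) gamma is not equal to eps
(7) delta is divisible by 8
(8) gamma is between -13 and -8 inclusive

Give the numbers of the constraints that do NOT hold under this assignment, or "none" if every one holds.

(1) max(-9, 4) = 4  yes
(2) 4theta + 4gamma = 4(4) + 4(-9) = -20  yes
(3) values -5, 8, -9, -2 are pairwise distinct  yes
(4) beta + gamma = -5 + (-9) = -14  yes
(5) delta + eps = 8 + (-2) = 6; 6 ≤ 7  yes
(6) gamma = -9, eps = -2; distinct  yes
(7) 8 / 8 = 1, so 8 divides 8  yes
(8) gamma = -9 lies in [-13, -8]  yes

All constraints are satisfied.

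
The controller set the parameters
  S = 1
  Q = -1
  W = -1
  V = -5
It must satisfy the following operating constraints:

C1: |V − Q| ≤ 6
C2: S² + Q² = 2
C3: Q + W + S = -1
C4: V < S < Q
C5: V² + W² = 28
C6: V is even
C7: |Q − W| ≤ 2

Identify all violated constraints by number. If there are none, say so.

C1: |-5 − (-1)| = 4; 4 ≤ 6  holds
C2: S² + Q² = 1² + (-1)² = 1 + 1 = 2  holds
C3: Q + W + S = -1 + (-1) + 1 = -1  holds
C4: values -5, 1, -1; S = 1 is not < Q = -1  fails
C5: V² + W² = (-5)² + (-1)² = 25 + 1 = 26, not 28  fails
C6: V = -5 is odd  fails
C7: |-1 − (-1)| = 0; 0 ≤ 2  holds

Violated: 4, 5, 6.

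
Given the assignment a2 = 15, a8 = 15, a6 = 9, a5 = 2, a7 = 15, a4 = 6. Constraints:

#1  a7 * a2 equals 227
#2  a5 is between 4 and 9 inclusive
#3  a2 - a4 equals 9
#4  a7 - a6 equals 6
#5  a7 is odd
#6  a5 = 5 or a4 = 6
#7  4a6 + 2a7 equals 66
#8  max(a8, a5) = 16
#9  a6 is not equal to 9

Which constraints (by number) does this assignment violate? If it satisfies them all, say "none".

#1 a7 * a2 = 15 * 15 = 225, not 227 — does not hold.
#2 a5 = 2 is outside [4, 9] — does not hold.
#3 a2 - a4 = 15 - 6 = 9 — holds.
#4 a7 - a6 = 15 - 9 = 6 — holds.
#5 a7 = 15 is odd — holds.
#6 a5 = 2 ≠ 5, but a4 = 6 = 6 (second disjunct) — holds.
#7 4a6 + 2a7 = 4(9) + 2(15) = 66 — holds.
#8 max(15, 2) = 15, not 16 — does not hold.
#9 a6 = 9, but 9 is required to differ — does not hold.

Constraints 1, 2, 8, 9 do not hold.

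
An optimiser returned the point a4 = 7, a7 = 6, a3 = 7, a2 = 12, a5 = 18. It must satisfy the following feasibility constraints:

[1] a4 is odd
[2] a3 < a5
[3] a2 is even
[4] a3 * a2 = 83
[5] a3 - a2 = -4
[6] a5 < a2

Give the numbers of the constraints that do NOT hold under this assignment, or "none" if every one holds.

[1] a4 = 7 is odd — OK.
[2] a3 = 7, a5 = 18; 7 < 18 — OK.
[3] a2 = 12 is even — OK.
[4] a3 * a2 = 7 * 12 = 84, not 83 — violated.
[5] a3 - a2 = 7 - 12 = -5, not -4 — violated.
[6] a5 = 18, a2 = 12; 18 ≥ 12 (want <) — violated.

No — constraints 4, 5, 6 are not satisfied.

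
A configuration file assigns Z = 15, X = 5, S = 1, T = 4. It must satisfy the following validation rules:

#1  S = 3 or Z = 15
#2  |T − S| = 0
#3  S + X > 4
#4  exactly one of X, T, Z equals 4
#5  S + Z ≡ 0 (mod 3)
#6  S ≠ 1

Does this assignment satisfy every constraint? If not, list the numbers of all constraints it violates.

Violated: 2, 5, and 6.

#1 S = 1 ≠ 3, but Z = 15 = 15 (second disjunct)  holds
#2 |4 − 1| = 3, not 0  fails
#3 S + X = 1 + 5 = 6; 6 > 4  holds
#4 X=5, T=4, Z=15; 1 of them equals 4  holds
#5 S + Z = 16; 16 mod 3 = 1, not 0  fails
#6 S = 1, but 1 is required to differ  fails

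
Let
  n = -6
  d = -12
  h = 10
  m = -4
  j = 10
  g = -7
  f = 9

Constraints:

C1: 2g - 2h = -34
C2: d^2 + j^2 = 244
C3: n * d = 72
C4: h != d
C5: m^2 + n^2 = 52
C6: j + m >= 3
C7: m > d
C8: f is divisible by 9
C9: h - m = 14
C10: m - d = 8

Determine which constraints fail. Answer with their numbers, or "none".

The assignment satisfies every constraint.

C1: 2g - 2h = 2(-7) - 2(10) = -34  yes
C2: d^2 + j^2 = (-12)^2 + 10^2 = 144 + 100 = 244  yes
C3: n * d = -6 * (-12) = 72  yes
C4: h = 10, d = -12; distinct  yes
C5: m^2 + n^2 = (-4)^2 + (-6)^2 = 16 + 36 = 52  yes
C6: j + m = 10 + (-4) = 6; 6 ≥ 3  yes
C7: m = -4, d = -12; -4 > -12  yes
C8: 9 / 9 = 1, so 9 divides 9  yes
C9: h - m = 10 - (-4) = 14  yes
C10: m - d = -4 - (-12) = 8  yes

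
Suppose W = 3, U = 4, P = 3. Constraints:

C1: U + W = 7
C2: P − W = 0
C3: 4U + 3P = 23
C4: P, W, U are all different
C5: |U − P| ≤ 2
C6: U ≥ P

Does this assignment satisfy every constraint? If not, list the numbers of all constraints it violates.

The assignment fails constraints 3 and 4.

C1: U + W = 4 + 3 = 7  OK
C2: P − W = 3 − 3 = 0  OK
C3: 4U + 3P = 4(4) + 3(3) = 25, not 23  FAIL
C4: P = W = 3, not all different  FAIL
C5: |4 − 3| = 1; 1 ≤ 2  OK
C6: U = 4, P = 3; 4 ≥ 3  OK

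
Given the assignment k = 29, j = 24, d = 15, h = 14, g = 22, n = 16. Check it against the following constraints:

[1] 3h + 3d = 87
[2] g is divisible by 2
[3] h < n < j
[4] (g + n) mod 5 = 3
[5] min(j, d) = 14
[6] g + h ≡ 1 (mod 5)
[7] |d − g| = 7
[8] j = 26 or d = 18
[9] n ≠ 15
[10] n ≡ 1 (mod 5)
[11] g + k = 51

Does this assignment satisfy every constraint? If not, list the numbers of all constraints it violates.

[1] 3h + 3d = 3(14) + 3(15) = 87  yes
[2] 22 / 2 = 11, so 2 divides 22  yes
[3] values 14 < 16 < 24  yes
[4] g + n = 38; 38 mod 5 = 3  yes
[5] min(24, 15) = 15, not 14  no
[6] g + h = 36; 36 mod 5 = 1  yes
[7] |15 − 22| = 7  yes
[8] j = 24 ≠ 26 and d = 15 ≠ 18; both disjuncts false  no
[9] n = 16, and 16 ≠ 15  yes
[10] 16 mod 5 = 1  yes
[11] g + k = 22 + 29 = 51  yes

Constraints 5 and 8 do not hold.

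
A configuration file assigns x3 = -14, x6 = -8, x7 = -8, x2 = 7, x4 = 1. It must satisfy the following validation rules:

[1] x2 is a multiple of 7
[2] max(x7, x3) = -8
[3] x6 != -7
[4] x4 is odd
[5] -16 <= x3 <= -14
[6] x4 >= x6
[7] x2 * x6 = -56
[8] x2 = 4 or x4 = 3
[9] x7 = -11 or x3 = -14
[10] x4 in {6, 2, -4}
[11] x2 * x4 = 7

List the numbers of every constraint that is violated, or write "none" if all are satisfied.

The assignment fails constraints 8 and 10.

[1] 7 / 7 = 1, so 7 divides 7 — holds.
[2] max(-8, -14) = -8 — holds.
[3] x6 = -8, and -8 ≠ -7 — holds.
[4] x4 = 1 is odd — holds.
[5] x3 = -14 lies in [-16, -14] — holds.
[6] x4 = 1, x6 = -8; 1 ≥ -8 — holds.
[7] x2 * x6 = 7 * (-8) = -56 — holds.
[8] x2 = 7 ≠ 4 and x4 = 1 ≠ 3; both disjuncts false — fails.
[9] x7 = -8 ≠ -11, but x3 = -14 = -14 (second disjunct) — holds.
[10] x4 = 1 is not in {6, 2, -4} — fails.
[11] x2 * x4 = 7 * 1 = 7 — holds.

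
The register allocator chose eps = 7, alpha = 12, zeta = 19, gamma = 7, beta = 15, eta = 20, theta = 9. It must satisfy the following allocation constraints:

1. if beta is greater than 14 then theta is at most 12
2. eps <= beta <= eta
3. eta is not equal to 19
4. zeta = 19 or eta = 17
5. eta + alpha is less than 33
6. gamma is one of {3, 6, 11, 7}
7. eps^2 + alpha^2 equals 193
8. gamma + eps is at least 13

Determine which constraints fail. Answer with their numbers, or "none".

The assignment satisfies every constraint.

1. beta = 15 > 14, so we need theta ≤ 12; theta = 9 ≤ 12  ✓
2. values 7 <= 15 <= 20  ✓
3. eta = 20, and 20 ≠ 19  ✓
4. zeta = 19 = 19 (first disjunct)  ✓
5. eta + alpha = 20 + 12 = 32; 32 < 33  ✓
6. gamma = 7 is in {3, 6, 11, 7}  ✓
7. eps^2 + alpha^2 = 7^2 + 12^2 = 49 + 144 = 193  ✓
8. gamma + eps = 7 + 7 = 14; 14 ≥ 13  ✓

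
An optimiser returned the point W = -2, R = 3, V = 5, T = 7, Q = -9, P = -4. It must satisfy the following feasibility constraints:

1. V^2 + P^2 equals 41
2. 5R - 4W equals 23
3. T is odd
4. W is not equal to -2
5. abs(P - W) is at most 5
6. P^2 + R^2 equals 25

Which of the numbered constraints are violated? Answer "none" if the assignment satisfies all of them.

1. V^2 + P^2 = 5^2 + (-4)^2 = 25 + 16 = 41 — holds.
2. 5R - 4W = 5(3) - 4(-2) = 23 — holds.
3. T = 7 is odd — holds.
4. W = -2, but -2 is required to differ — fails.
5. abs(-4 - (-2)) = 2; 2 ≤ 5 — holds.
6. P^2 + R^2 = (-4)^2 + 3^2 = 16 + 9 = 25 — holds.

No — constraint 4 is not satisfied.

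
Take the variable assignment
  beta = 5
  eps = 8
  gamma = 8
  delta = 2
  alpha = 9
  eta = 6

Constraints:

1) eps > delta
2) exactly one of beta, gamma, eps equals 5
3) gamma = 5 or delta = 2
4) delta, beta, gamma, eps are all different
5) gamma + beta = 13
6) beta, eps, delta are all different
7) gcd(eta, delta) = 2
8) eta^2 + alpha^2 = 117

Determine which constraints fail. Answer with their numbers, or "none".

Violated: 4.

1) eps = 8, delta = 2; 8 > 2  yes
2) beta=5, gamma=8, eps=8; 1 of them equals 5  yes
3) gamma = 8 ≠ 5, but delta = 2 = 2 (second disjunct)  yes
4) gamma = eps = 8, not all different  no
5) gamma + beta = 8 + 5 = 13  yes
6) values 5, 8, 2 are pairwise distinct  yes
7) gcd(6, 2) = 2  yes
8) eta^2 + alpha^2 = 6^2 + 9^2 = 36 + 81 = 117  yes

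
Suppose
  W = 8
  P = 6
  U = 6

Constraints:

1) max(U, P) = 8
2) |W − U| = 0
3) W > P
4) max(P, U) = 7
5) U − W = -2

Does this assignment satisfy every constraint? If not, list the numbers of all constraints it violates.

No — constraints 1, 2, and 4 are not satisfied.

1) max(6, 6) = 6, not 8  ✘
2) |8 − 6| = 2, not 0  ✘
3) W = 8, P = 6; 8 > 6  ✔
4) max(6, 6) = 6, not 7  ✘
5) U − W = 6 − 8 = -2  ✔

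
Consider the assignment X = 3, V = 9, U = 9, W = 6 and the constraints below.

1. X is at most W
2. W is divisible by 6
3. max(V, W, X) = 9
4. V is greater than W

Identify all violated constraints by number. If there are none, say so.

No violations.

1. X = 3, W = 6; 3 ≤ 6  OK
2. 6 / 6 = 1, so 6 divides 6  OK
3. max(9, 6, 3) = 9  OK
4. V = 9, W = 6; 9 > 6  OK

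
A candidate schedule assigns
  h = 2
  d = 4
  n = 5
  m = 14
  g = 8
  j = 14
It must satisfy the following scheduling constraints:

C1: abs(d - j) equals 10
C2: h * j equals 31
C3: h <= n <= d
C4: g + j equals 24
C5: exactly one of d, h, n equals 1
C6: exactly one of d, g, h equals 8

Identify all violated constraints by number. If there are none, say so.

Constraints 2, 3, 4, and 5 are violated.

C1: abs(4 - 14) = 10  ✔
C2: h * j = 2 * 14 = 28, not 31  ✘
C3: values 2, 5, 4; n = 5 is not <= d = 4  ✘
C4: g + j = 8 + 14 = 22, not 24  ✘
C5: d=4, h=2, n=5; 0 of them equal 1, not exactly one  ✘
C6: d=4, g=8, h=2; 1 of them equals 8  ✔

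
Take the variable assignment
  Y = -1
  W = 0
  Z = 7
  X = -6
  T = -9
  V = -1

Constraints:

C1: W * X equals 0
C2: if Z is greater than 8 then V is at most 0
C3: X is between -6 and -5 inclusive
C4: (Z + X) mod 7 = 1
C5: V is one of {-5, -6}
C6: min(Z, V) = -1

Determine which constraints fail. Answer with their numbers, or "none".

No — constraint 5 is not satisfied.

C1: W * X = 0 * (-6) = 0 — holds.
C2: Z = 7, not > 8; antecedent false, conditional vacuously true — holds.
C3: X = -6 lies in [-6, -5] — holds.
C4: Z + X = 1; 1 mod 7 = 1 — holds.
C5: V = -1 is not in {-5, -6} — does not hold.
C6: min(7, -1) = -1 — holds.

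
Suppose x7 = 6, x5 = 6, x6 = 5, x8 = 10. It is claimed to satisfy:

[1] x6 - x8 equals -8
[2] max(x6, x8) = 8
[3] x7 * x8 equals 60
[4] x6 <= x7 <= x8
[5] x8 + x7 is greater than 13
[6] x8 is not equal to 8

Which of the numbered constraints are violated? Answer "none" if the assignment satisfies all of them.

[1] x6 - x8 = 5 - 10 = -5, not -8  fails
[2] max(5, 10) = 10, not 8  fails
[3] x7 * x8 = 6 * 10 = 60  holds
[4] values 5 <= 6 <= 10  holds
[5] x8 + x7 = 10 + 6 = 16; 16 > 13  holds
[6] x8 = 10, and 10 ≠ 8  holds

Constraints 1, 2 are violated.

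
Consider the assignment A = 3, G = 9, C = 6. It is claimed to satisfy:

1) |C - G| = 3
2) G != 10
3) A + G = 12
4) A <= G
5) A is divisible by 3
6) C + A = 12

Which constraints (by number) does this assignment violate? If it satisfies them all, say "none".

1) |6 - 9| = 3 — holds.
2) G = 9, and 9 ≠ 10 — holds.
3) A + G = 3 + 9 = 12 — holds.
4) A = 3, G = 9; 3 ≤ 9 — holds.
5) 3 / 3 = 1, so 3 divides 3 — holds.
6) C + A = 6 + 3 = 9, not 12 — does not hold.

The assignment fails constraint 6.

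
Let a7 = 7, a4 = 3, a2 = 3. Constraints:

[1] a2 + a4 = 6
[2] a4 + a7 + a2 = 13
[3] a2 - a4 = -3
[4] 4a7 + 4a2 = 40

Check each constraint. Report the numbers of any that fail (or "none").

[1] a2 + a4 = 3 + 3 = 6 — holds.
[2] a4 + a7 + a2 = 3 + 7 + 3 = 13 — holds.
[3] a2 - a4 = 3 - 3 = 0, not -3 — does not hold.
[4] 4a7 + 4a2 = 4(7) + 4(3) = 40 — holds.

No — constraint 3 is not satisfied.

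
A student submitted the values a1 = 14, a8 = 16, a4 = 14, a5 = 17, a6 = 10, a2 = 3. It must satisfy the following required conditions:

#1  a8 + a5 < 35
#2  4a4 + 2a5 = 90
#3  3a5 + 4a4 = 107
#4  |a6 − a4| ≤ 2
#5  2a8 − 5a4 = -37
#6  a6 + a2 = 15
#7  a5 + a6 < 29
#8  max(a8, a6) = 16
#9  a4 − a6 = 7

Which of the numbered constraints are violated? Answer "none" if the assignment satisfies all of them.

#1 a8 + a5 = 16 + 17 = 33; 33 < 35 — holds.
#2 4a4 + 2a5 = 4(14) + 2(17) = 90 — holds.
#3 3a5 + 4a4 = 3(17) + 4(14) = 107 — holds.
#4 |10 − 14| = 4; 4 > 2, exceeds bound 2 — fails.
#5 2a8 − 5a4 = 2(16) − 5(14) = -38, not -37 — fails.
#6 a6 + a2 = 10 + 3 = 13, not 15 — fails.
#7 a5 + a6 = 17 + 10 = 27; 27 < 29 — holds.
#8 max(16, 10) = 16 — holds.
#9 a4 − a6 = 14 − 10 = 4, not 7 — fails.

Constraints 4, 5, 6, and 9 are violated.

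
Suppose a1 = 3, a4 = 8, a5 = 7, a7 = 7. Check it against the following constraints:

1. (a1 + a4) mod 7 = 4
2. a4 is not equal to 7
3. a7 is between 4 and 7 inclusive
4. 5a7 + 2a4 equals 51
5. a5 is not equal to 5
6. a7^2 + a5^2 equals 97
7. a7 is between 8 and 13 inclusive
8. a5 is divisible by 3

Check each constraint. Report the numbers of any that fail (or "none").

Violated: 6, 7, 8.

1. a1 + a4 = 11; 11 mod 7 = 4 — satisfied.
2. a4 = 8, and 8 ≠ 7 — satisfied.
3. a7 = 7 lies in [4, 7] — satisfied.
4. 5a7 + 2a4 = 5(7) + 2(8) = 51 — satisfied.
5. a5 = 7, and 7 ≠ 5 — satisfied.
6. a7^2 + a5^2 = 7^2 + 7^2 = 49 + 49 = 98, not 97 — violated.
7. a7 = 7 is outside [8, 13] — violated.
8. 7 = 3*2 + 1, so 3 does not divide 7 — violated.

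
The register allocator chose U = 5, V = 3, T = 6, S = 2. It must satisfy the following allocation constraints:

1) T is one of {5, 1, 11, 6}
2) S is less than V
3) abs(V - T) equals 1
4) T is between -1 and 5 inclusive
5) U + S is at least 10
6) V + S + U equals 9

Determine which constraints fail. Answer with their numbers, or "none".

Constraints 3, 4, 5, and 6 are violated.

1) T = 6 is in {5, 1, 11, 6}  true
2) S = 2, V = 3; 2 < 3  true
3) abs(3 - 6) = 3, not 1  false
4) T = 6 is outside [-1, 5]  false
5) U + S = 5 + 2 = 7; 7 < 10, bound 10 not met  false
6) V + S + U = 3 + 2 + 5 = 10, not 9  false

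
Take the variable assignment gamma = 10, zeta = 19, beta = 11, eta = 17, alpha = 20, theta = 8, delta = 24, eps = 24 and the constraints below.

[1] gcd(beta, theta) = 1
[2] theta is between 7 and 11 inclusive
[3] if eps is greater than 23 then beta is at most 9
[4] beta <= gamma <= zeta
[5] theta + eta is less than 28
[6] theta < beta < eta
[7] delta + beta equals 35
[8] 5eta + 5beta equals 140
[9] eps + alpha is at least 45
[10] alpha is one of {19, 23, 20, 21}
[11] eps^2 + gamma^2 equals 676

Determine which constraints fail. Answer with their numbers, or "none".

Violated: 3, 4, and 9.

[1] gcd(11, 8) = 1 — holds.
[2] theta = 8 lies in [7, 11] — holds.
[3] eps = 24 > 23, so we need beta ≤ 9; but beta = 11 > 9 — does not hold.
[4] values 11, 10, 19; beta = 11 is not <= gamma = 10 — does not hold.
[5] theta + eta = 8 + 17 = 25; 25 < 28 — holds.
[6] values 8 < 11 < 17 — holds.
[7] delta + beta = 24 + 11 = 35 — holds.
[8] 5eta + 5beta = 5(17) + 5(11) = 140 — holds.
[9] eps + alpha = 24 + 20 = 44; 44 < 45, bound 45 not met — does not hold.
[10] alpha = 20 is in {19, 23, 20, 21} — holds.
[11] eps^2 + gamma^2 = 24^2 + 10^2 = 576 + 100 = 676 — holds.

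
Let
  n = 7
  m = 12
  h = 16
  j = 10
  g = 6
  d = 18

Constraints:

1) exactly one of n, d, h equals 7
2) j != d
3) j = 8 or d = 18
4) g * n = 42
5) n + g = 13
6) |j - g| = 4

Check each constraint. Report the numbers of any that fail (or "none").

All constraints are satisfied.

1) n=7, d=18, h=16; 1 of them equals 7 — satisfied.
2) j = 10, d = 18; distinct — satisfied.
3) j = 10 ≠ 8, but d = 18 = 18 (second disjunct) — satisfied.
4) g * n = 6 * 7 = 42 — satisfied.
5) n + g = 7 + 6 = 13 — satisfied.
6) |10 - 6| = 4 — satisfied.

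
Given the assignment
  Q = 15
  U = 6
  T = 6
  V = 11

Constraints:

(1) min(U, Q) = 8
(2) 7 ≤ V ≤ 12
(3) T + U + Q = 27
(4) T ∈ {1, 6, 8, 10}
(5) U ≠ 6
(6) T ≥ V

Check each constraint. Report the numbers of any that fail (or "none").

Constraints 1, 5, 6 do not hold.

(1) min(6, 15) = 6, not 8  no
(2) V = 11 lies in [7, 12]  yes
(3) T + U + Q = 6 + 6 + 15 = 27  yes
(4) T = 6 is in {1, 6, 8, 10}  yes
(5) U = 6, but 6 is required to differ  no
(6) T = 6, V = 11; 6 < 11 (want ≥)  no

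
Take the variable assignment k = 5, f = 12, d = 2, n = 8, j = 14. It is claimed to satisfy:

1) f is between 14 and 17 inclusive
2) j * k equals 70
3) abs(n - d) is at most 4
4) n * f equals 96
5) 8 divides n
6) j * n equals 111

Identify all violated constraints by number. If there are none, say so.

No — constraints 1, 3, 6 are not satisfied.

1) f = 12 is outside [14, 17]  false
2) j * k = 14 * 5 = 70  true
3) abs(8 - 2) = 6; 6 > 4, exceeds bound 4  false
4) n * f = 8 * 12 = 96  true
5) 8 / 8 = 1, so 8 divides 8  true
6) j * n = 14 * 8 = 112, not 111  false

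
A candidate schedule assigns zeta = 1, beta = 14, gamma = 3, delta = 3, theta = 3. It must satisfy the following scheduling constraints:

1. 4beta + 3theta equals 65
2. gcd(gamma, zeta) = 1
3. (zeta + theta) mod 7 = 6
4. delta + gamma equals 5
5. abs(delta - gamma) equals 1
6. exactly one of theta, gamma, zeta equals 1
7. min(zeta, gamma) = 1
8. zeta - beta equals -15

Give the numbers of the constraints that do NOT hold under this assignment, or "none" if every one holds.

Constraints 3, 4, 5, and 8 are violated.

1. 4beta + 3theta = 4(14) + 3(3) = 65 — holds.
2. gcd(3, 1) = 1 — holds.
3. zeta + theta = 4; 4 mod 7 = 4, not 6 — fails.
4. delta + gamma = 3 + 3 = 6, not 5 — fails.
5. abs(3 - 3) = 0, not 1 — fails.
6. theta=3, gamma=3, zeta=1; 1 of them equals 1 — holds.
7. min(1, 3) = 1 — holds.
8. zeta - beta = 1 - 14 = -13, not -15 — fails.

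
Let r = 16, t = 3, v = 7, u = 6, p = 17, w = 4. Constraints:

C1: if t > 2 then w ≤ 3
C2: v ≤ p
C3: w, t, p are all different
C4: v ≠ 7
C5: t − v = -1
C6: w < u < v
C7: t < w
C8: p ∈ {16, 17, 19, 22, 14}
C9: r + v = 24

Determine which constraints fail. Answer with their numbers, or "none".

Constraints 1, 4, 5, 9 are violated.

C1: t = 3 > 2, so we need w ≤ 3; but w = 4 > 3 — does not hold.
C2: v = 7, p = 17; 7 ≤ 17 — holds.
C3: values 4, 3, 17 are pairwise distinct — holds.
C4: v = 7, but 7 is required to differ — does not hold.
C5: t − v = 3 − 7 = -4, not -1 — does not hold.
C6: values 4 < 6 < 7 — holds.
C7: t = 3, w = 4; 3 < 4 — holds.
C8: p = 17 is in {16, 17, 19, 22, 14} — holds.
C9: r + v = 16 + 7 = 23, not 24 — does not hold.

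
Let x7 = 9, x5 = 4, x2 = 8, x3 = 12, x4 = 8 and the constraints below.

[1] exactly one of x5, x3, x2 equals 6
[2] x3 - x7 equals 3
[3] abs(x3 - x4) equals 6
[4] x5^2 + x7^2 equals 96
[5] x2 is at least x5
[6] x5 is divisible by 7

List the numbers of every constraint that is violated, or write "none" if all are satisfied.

Constraints 1, 3, 4, and 6 are violated.

[1] x5=4, x3=12, x2=8; 0 of them equal 6, not exactly one  false
[2] x3 - x7 = 12 - 9 = 3  true
[3] abs(12 - 8) = 4, not 6  false
[4] x5^2 + x7^2 = 4^2 + 9^2 = 16 + 81 = 97, not 96  false
[5] x2 = 8, x5 = 4; 8 ≥ 4  true
[6] 4 = 7*0 + 4, so 7 does not divide 4  false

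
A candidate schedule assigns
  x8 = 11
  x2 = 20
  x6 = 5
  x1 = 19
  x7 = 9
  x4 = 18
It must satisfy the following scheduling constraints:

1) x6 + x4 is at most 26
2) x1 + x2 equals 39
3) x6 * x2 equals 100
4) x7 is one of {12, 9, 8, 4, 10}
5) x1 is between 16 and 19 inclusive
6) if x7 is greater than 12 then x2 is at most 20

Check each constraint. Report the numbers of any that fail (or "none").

The assignment satisfies every constraint.

1) x6 + x4 = 5 + 18 = 23; 23 ≤ 26 — holds.
2) x1 + x2 = 19 + 20 = 39 — holds.
3) x6 * x2 = 5 * 20 = 100 — holds.
4) x7 = 9 is in {12, 9, 8, 4, 10} — holds.
5) x1 = 19 lies in [16, 19] — holds.
6) x7 = 9, not > 12; antecedent false, conditional vacuously true — holds.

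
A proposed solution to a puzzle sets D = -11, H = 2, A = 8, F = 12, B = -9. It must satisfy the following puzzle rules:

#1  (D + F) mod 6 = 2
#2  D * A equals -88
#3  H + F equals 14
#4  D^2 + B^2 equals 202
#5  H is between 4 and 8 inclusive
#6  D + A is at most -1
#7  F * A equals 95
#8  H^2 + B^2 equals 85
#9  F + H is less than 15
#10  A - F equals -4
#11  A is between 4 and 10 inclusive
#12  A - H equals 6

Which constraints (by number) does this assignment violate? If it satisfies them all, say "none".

#1 D + F = 1; 1 mod 6 = 1, not 2  ✗
#2 D * A = -11 * 8 = -88  ✓
#3 H + F = 2 + 12 = 14  ✓
#4 D^2 + B^2 = (-11)^2 + (-9)^2 = 121 + 81 = 202  ✓
#5 H = 2 is outside [4, 8]  ✗
#6 D + A = -11 + 8 = -3; -3 ≤ -1  ✓
#7 F * A = 12 * 8 = 96, not 95  ✗
#8 H^2 + B^2 = 2^2 + (-9)^2 = 4 + 81 = 85  ✓
#9 F + H = 12 + 2 = 14; 14 < 15  ✓
#10 A - F = 8 - 12 = -4  ✓
#11 A = 8 lies in [4, 10]  ✓
#12 A - H = 8 - 2 = 6  ✓

The assignment fails constraints 1, 5, 7.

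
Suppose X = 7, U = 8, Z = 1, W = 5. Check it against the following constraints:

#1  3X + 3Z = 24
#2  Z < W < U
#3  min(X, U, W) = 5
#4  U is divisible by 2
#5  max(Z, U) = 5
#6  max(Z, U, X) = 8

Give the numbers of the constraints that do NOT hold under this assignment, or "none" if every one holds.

#1 3X + 3Z = 3(7) + 3(1) = 24 — OK.
#2 values 1 < 5 < 8 — OK.
#3 min(7, 8, 5) = 5 — OK.
#4 8 / 2 = 4, so 2 divides 8 — OK.
#5 max(1, 8) = 8, not 5 — violated.
#6 max(1, 8, 7) = 8 — OK.

No — constraint 5 is not satisfied.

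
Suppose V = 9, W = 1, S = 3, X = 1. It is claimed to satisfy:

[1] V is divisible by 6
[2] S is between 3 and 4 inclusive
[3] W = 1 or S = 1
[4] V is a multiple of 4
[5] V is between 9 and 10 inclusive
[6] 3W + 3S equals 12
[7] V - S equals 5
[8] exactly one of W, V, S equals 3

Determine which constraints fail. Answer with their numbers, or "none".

Constraints 1, 4, and 7 are violated.

[1] 9 = 6*1 + 3, so 6 does not divide 9  false
[2] S = 3 lies in [3, 4]  true
[3] W = 1 = 1 (first disjunct)  true
[4] 9 = 4*2 + 1, so 4 does not divide 9  false
[5] V = 9 lies in [9, 10]  true
[6] 3W + 3S = 3(1) + 3(3) = 12  true
[7] V - S = 9 - 3 = 6, not 5  false
[8] W=1, V=9, S=3; 1 of them equals 3  true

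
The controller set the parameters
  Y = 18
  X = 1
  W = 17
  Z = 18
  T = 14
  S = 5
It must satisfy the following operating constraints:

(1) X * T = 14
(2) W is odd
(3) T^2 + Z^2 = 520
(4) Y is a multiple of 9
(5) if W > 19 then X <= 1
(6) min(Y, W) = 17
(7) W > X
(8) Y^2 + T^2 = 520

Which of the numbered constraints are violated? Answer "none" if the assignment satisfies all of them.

All constraints are satisfied.

(1) X * T = 1 * 14 = 14 — holds.
(2) W = 17 is odd — holds.
(3) T^2 + Z^2 = 14^2 + 18^2 = 196 + 324 = 520 — holds.
(4) 18 / 9 = 2, so 9 divides 18 — holds.
(5) W = 17, not > 19; antecedent false, conditional vacuously true — holds.
(6) min(18, 17) = 17 — holds.
(7) W = 17, X = 1; 17 > 1 — holds.
(8) Y^2 + T^2 = 18^2 + 14^2 = 324 + 196 = 520 — holds.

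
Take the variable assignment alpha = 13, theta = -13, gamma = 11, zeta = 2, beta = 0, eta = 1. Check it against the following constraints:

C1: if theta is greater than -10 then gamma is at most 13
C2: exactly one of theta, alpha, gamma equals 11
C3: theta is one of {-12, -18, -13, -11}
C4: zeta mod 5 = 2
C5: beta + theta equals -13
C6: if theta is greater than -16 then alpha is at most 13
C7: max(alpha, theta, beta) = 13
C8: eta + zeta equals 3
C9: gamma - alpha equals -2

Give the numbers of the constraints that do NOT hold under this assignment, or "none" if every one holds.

All constraints are satisfied.

C1: theta = -13, not > -10; antecedent false, conditional vacuously true  ✓
C2: theta=-13, alpha=13, gamma=11; 1 of them equals 11  ✓
C3: theta = -13 is in {-12, -18, -13, -11}  ✓
C4: 2 mod 5 = 2  ✓
C5: beta + theta = 0 + (-13) = -13  ✓
C6: theta = -13 > -16, so we need alpha ≤ 13; alpha = 13 ≤ 13  ✓
C7: max(13, -13, 0) = 13  ✓
C8: eta + zeta = 1 + 2 = 3  ✓
C9: gamma - alpha = 11 - 13 = -2  ✓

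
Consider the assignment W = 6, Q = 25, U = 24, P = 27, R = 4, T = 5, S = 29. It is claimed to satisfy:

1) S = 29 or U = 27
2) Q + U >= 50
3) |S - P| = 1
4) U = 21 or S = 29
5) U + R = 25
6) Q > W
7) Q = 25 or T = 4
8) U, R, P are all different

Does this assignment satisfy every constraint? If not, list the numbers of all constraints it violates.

1) S = 29 = 29 (first disjunct) — holds.
2) Q + U = 25 + 24 = 49; 49 < 50, bound 50 not met — fails.
3) |29 - 27| = 2, not 1 — fails.
4) U = 24 ≠ 21, but S = 29 = 29 (second disjunct) — holds.
5) U + R = 24 + 4 = 28, not 25 — fails.
6) Q = 25, W = 6; 25 > 6 — holds.
7) Q = 25 = 25 (first disjunct) — holds.
8) values 24, 4, 27 are pairwise distinct — holds.

Violated: 2, 3, and 5.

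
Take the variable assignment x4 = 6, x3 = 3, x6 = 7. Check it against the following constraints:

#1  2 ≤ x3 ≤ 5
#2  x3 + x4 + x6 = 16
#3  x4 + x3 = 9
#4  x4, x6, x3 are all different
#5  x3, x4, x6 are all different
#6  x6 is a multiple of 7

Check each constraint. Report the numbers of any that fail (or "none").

#1 x3 = 3 lies in [2, 5] — holds.
#2 x3 + x4 + x6 = 3 + 6 + 7 = 16 — holds.
#3 x4 + x3 = 6 + 3 = 9 — holds.
#4 values 6, 7, 3 are pairwise distinct — holds.
#5 values 3, 6, 7 are pairwise distinct — holds.
#6 7 / 7 = 1, so 7 divides 7 — holds.

No violations.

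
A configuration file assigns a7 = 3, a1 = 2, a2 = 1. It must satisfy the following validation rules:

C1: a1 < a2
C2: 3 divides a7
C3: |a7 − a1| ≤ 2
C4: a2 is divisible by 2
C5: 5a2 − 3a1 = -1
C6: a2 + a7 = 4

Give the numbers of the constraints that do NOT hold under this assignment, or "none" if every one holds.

C1: a1 = 2, a2 = 1; 2 ≥ 1 (want <)  false
C2: 3 / 3 = 1, so 3 divides 3  true
C3: |3 − 2| = 1; 1 ≤ 2  true
C4: 1 = 2×0 + 1, so 2 does not divide 1  false
C5: 5a2 − 3a1 = 5(1) − 3(2) = -1  true
C6: a2 + a7 = 1 + 3 = 4  true

No — constraints 1 and 4 are not satisfied.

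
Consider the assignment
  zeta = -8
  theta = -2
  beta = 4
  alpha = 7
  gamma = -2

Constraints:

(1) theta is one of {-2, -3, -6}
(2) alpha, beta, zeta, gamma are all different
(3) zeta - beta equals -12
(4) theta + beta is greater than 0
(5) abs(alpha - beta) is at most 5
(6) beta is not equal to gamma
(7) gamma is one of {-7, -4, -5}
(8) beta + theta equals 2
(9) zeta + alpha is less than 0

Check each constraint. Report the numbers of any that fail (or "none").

(1) theta = -2 is in {-2, -3, -6}  ✓
(2) values 7, 4, -8, -2 are pairwise distinct  ✓
(3) zeta - beta = -8 - 4 = -12  ✓
(4) theta + beta = -2 + 4 = 2; 2 > 0  ✓
(5) abs(7 - 4) = 3; 3 ≤ 5  ✓
(6) beta = 4, gamma = -2; distinct  ✓
(7) gamma = -2 is not in {-7, -4, -5}  ✗
(8) beta + theta = 4 + (-2) = 2  ✓
(9) zeta + alpha = -8 + 7 = -1; -1 < 0  ✓

No — constraint 7 is not satisfied.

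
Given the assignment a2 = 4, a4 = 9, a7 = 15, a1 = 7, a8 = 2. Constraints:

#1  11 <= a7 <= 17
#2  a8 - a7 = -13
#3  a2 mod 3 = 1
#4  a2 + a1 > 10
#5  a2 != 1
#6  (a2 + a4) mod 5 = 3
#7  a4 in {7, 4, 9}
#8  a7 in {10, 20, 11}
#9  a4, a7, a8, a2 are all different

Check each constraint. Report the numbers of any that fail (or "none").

Violated: 8.

#1 a7 = 15 lies in [11, 17] — OK.
#2 a8 - a7 = 2 - 15 = -13 — OK.
#3 4 mod 3 = 1 — OK.
#4 a2 + a1 = 4 + 7 = 11; 11 > 10 — OK.
#5 a2 = 4, and 4 ≠ 1 — OK.
#6 a2 + a4 = 13; 13 mod 5 = 3 — OK.
#7 a4 = 9 is in {7, 4, 9} — OK.
#8 a7 = 15 is not in {10, 20, 11} — violated.
#9 values 9, 15, 2, 4 are pairwise distinct — OK.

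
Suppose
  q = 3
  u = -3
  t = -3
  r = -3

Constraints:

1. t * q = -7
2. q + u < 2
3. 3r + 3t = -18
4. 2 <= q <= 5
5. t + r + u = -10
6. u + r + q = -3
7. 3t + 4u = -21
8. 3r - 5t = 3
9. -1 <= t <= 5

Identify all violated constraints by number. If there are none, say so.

No — constraints 1, 5, 8, 9 are not satisfied.

1. t * q = -3 * 3 = -9, not -7 — fails.
2. q + u = 3 + (-3) = 0; 0 < 2 — holds.
3. 3r + 3t = 3(-3) + 3(-3) = -18 — holds.
4. q = 3 lies in [2, 5] — holds.
5. t + r + u = -3 + (-3) + (-3) = -9, not -10 — fails.
6. u + r + q = -3 + (-3) + 3 = -3 — holds.
7. 3t + 4u = 3(-3) + 4(-3) = -21 — holds.
8. 3r - 5t = 3(-3) - 5(-3) = 6, not 3 — fails.
9. t = -3 is outside [-1, 5] — fails.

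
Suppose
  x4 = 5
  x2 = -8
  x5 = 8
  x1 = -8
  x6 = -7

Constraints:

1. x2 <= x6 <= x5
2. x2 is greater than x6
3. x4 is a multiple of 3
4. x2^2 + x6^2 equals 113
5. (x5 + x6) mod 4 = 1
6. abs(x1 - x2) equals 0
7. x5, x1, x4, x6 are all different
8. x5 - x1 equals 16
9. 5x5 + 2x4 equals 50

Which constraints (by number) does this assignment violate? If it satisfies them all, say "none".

Constraints 2 and 3 are violated.

1. values -8 <= -7 <= 8  ✓
2. x2 = -8, x6 = -7; -8 ≤ -7 (want >)  ✗
3. 5 = 3*1 + 2, so 3 does not divide 5  ✗
4. x2^2 + x6^2 = (-8)^2 + (-7)^2 = 64 + 49 = 113  ✓
5. x5 + x6 = 1; 1 mod 4 = 1  ✓
6. abs(-8 - (-8)) = 0  ✓
7. values 8, -8, 5, -7 are pairwise distinct  ✓
8. x5 - x1 = 8 - (-8) = 16  ✓
9. 5x5 + 2x4 = 5(8) + 2(5) = 50  ✓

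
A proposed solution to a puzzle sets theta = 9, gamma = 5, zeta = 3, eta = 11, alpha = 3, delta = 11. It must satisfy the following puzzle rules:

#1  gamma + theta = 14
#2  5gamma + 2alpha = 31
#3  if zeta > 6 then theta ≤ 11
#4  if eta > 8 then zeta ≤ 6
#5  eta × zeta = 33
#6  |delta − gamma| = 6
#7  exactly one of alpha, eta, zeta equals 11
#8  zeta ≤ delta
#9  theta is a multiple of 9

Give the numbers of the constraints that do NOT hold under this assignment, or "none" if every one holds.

All constraints are satisfied.

#1 gamma + theta = 5 + 9 = 14  ✔
#2 5gamma + 2alpha = 5(5) + 2(3) = 31  ✔
#3 zeta = 3, not > 6; antecedent false, conditional vacuously true  ✔
#4 eta = 11 > 8, so we need zeta ≤ 6; zeta = 3 ≤ 6  ✔
#5 eta × zeta = 11 × 3 = 33  ✔
#6 |11 − 5| = 6  ✔
#7 alpha=3, eta=11, zeta=3; 1 of them equals 11  ✔
#8 zeta = 3, delta = 11; 3 ≤ 11  ✔
#9 9 / 9 = 1, so 9 divides 9  ✔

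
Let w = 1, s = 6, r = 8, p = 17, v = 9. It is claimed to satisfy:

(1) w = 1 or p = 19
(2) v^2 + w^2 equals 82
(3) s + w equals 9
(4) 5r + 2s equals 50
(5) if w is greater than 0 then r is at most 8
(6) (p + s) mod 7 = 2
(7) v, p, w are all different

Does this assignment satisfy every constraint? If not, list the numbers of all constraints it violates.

The assignment fails constraints 3 and 4.

(1) w = 1 = 1 (first disjunct) — holds.
(2) v^2 + w^2 = 9^2 + 1^2 = 81 + 1 = 82 — holds.
(3) s + w = 6 + 1 = 7, not 9 — does not hold.
(4) 5r + 2s = 5(8) + 2(6) = 52, not 50 — does not hold.
(5) w = 1 > 0, so we need r ≤ 8; r = 8 ≤ 8 — holds.
(6) p + s = 23; 23 mod 7 = 2 — holds.
(7) values 9, 17, 1 are pairwise distinct — holds.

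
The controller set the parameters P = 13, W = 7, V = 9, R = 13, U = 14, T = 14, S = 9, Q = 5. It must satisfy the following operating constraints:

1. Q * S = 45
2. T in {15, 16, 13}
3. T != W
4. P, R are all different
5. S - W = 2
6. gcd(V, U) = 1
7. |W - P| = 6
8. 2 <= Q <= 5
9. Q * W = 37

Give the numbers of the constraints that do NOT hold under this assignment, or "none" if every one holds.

1. Q * S = 5 * 9 = 45 — satisfied.
2. T = 14 is not in {15, 16, 13} — violated.
3. T = 14, W = 7; distinct — satisfied.
4. P = R = 13, not all different — violated.
5. S - W = 9 - 7 = 2 — satisfied.
6. gcd(9, 14) = 1 — satisfied.
7. |7 - 13| = 6 — satisfied.
8. Q = 5 lies in [2, 5] — satisfied.
9. Q * W = 5 * 7 = 35, not 37 — violated.

Constraints 2, 4, and 9 do not hold.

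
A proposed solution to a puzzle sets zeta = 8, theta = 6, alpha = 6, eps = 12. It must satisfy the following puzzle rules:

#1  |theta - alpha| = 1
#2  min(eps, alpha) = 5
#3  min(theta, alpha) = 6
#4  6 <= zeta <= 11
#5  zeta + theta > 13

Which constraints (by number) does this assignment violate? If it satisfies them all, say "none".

#1 |6 - 6| = 0, not 1 — violated.
#2 min(12, 6) = 6, not 5 — violated.
#3 min(6, 6) = 6 — satisfied.
#4 zeta = 8 lies in [6, 11] — satisfied.
#5 zeta + theta = 8 + 6 = 14; 14 > 13 — satisfied.

No — constraints 1 and 2 are not satisfied.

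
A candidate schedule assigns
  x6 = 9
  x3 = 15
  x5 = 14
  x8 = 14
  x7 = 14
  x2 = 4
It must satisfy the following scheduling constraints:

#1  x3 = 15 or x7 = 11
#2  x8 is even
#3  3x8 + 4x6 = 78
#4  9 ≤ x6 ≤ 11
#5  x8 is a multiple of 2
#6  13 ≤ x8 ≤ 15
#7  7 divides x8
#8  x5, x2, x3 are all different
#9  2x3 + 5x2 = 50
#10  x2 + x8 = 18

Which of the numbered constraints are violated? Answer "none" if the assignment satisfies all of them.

#1 x3 = 15 = 15 (first disjunct) — holds.
#2 x8 = 14 is even — holds.
#3 3x8 + 4x6 = 3(14) + 4(9) = 78 — holds.
#4 x6 = 9 lies in [9, 11] — holds.
#5 14 / 2 = 7, so 2 divides 14 — holds.
#6 x8 = 14 lies in [13, 15] — holds.
#7 14 / 7 = 2, so 7 divides 14 — holds.
#8 values 14, 4, 15 are pairwise distinct — holds.
#9 2x3 + 5x2 = 2(15) + 5(4) = 50 — holds.
#10 x2 + x8 = 4 + 14 = 18 — holds.

All constraints are satisfied.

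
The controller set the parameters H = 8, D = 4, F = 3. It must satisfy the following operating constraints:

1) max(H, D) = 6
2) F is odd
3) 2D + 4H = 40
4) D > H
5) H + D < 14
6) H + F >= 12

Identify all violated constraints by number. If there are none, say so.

1) max(8, 4) = 8, not 6 — violated.
2) F = 3 is odd — OK.
3) 2D + 4H = 2(4) + 4(8) = 40 — OK.
4) D = 4, H = 8; 4 ≤ 8 (want >) — violated.
5) H + D = 8 + 4 = 12; 12 < 14 — OK.
6) H + F = 8 + 3 = 11; 11 < 12, bound 12 not met — violated.

The assignment fails constraints 1, 4, 6.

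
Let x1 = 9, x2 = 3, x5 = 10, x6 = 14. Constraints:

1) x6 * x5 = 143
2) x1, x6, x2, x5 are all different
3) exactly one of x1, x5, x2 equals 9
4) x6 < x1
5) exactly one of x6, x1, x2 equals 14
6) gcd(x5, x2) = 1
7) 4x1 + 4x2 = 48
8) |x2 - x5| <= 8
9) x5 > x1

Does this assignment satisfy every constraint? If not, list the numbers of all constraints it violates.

The assignment fails constraints 1, 4.

1) x6 * x5 = 14 * 10 = 140, not 143 — violated.
2) values 9, 14, 3, 10 are pairwise distinct — satisfied.
3) x1=9, x5=10, x2=3; 1 of them equals 9 — satisfied.
4) x6 = 14, x1 = 9; 14 ≥ 9 (want <) — violated.
5) x6=14, x1=9, x2=3; 1 of them equals 14 — satisfied.
6) gcd(10, 3) = 1 — satisfied.
7) 4x1 + 4x2 = 4(9) + 4(3) = 48 — satisfied.
8) |3 - 10| = 7; 7 ≤ 8 — satisfied.
9) x5 = 10, x1 = 9; 10 > 9 — satisfied.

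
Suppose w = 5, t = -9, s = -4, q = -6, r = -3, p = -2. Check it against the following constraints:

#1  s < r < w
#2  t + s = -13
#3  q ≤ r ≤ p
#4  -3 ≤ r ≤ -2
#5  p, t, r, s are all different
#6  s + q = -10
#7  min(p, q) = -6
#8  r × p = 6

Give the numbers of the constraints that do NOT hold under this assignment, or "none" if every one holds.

The assignment satisfies every constraint.

#1 values -4 < -3 < 5 — holds.
#2 t + s = -9 + (-4) = -13 — holds.
#3 values -6 ≤ -3 ≤ -2 — holds.
#4 r = -3 lies in [-3, -2] — holds.
#5 values -2, -9, -3, -4 are pairwise distinct — holds.
#6 s + q = -4 + (-6) = -10 — holds.
#7 min(-2, -6) = -6 — holds.
#8 r × p = -3 × (-2) = 6 — holds.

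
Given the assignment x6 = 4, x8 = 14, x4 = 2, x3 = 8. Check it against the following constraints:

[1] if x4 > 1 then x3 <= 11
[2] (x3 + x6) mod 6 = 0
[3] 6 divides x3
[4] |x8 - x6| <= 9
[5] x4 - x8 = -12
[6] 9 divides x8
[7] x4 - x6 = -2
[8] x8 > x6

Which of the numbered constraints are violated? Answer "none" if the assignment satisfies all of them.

The assignment fails constraints 3, 4, 6.

[1] x4 = 2 > 1, so we need x3 ≤ 11; x3 = 8 ≤ 11 — satisfied.
[2] x3 + x6 = 12; 12 mod 6 = 0 — satisfied.
[3] 8 = 6*1 + 2, so 6 does not divide 8 — violated.
[4] |14 - 4| = 10; 10 > 9, exceeds bound 9 — violated.
[5] x4 - x8 = 2 - 14 = -12 — satisfied.
[6] 14 = 9*1 + 5, so 9 does not divide 14 — violated.
[7] x4 - x6 = 2 - 4 = -2 — satisfied.
[8] x8 = 14, x6 = 4; 14 > 4 — satisfied.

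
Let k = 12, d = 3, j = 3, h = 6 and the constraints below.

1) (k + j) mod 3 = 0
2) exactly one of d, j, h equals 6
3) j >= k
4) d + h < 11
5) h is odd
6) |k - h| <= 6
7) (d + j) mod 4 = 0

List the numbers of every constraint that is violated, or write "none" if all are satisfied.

Constraints 3, 5, 7 do not hold.

1) k + j = 15; 15 mod 3 = 0 — OK.
2) d=3, j=3, h=6; 1 of them equals 6 — OK.
3) j = 3, k = 12; 3 < 12 (want ≥) — violated.
4) d + h = 3 + 6 = 9; 9 < 11 — OK.
5) h = 6 is even — violated.
6) |12 - 6| = 6; 6 ≤ 6 — OK.
7) d + j = 6; 6 mod 4 = 2, not 0 — violated.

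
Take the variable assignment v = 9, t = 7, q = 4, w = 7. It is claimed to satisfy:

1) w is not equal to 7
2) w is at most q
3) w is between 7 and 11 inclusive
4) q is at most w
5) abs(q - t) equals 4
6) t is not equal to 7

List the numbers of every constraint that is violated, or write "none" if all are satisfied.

1) w = 7, but 7 is required to differ — fails.
2) w = 7, q = 4; 7 > 4 (want ≤) — fails.
3) w = 7 lies in [7, 11] — holds.
4) q = 4, w = 7; 4 ≤ 7 — holds.
5) abs(4 - 7) = 3, not 4 — fails.
6) t = 7, but 7 is required to differ — fails.

No — constraints 1, 2, 5, and 6 are not satisfied.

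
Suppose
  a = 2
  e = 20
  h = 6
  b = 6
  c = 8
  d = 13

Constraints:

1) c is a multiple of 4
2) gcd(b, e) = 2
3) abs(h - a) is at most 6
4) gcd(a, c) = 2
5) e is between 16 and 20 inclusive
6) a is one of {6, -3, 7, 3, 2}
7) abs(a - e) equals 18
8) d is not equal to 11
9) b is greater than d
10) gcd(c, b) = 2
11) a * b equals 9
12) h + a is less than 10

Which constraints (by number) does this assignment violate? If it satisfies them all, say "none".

Violated: 9 and 11.

1) 8 / 4 = 2, so 4 divides 8  OK
2) gcd(6, 20) = 2  OK
3) abs(6 - 2) = 4; 4 ≤ 6  OK
4) gcd(2, 8) = 2  OK
5) e = 20 lies in [16, 20]  OK
6) a = 2 is in {6, -3, 7, 3, 2}  OK
7) abs(2 - 20) = 18  OK
8) d = 13, and 13 ≠ 11  OK
9) b = 6, d = 13; 6 ≤ 13 (want >)  FAIL
10) gcd(8, 6) = 2  OK
11) a * b = 2 * 6 = 12, not 9  FAIL
12) h + a = 6 + 2 = 8; 8 < 10  OK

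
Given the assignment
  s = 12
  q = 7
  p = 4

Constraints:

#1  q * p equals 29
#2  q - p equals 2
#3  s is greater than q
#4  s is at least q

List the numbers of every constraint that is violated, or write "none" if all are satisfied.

No — constraints 1, 2 are not satisfied.

#1 q * p = 7 * 4 = 28, not 29 — fails.
#2 q - p = 7 - 4 = 3, not 2 — fails.
#3 s = 12, q = 7; 12 > 7 — holds.
#4 s = 12, q = 7; 12 ≥ 7 — holds.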